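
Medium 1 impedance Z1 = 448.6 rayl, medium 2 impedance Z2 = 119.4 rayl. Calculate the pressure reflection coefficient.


Given values:
  Z1 = 448.6 rayl, Z2 = 119.4 rayl
Formula: R = (Z2 - Z1) / (Z2 + Z1)
Numerator: Z2 - Z1 = 119.4 - 448.6 = -329.2
Denominator: Z2 + Z1 = 119.4 + 448.6 = 568.0
R = -329.2 / 568.0 = -0.5796

-0.5796


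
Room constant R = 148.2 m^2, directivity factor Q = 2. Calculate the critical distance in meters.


Given values:
  R = 148.2 m^2, Q = 2
Formula: d_c = 0.141 * sqrt(Q * R)
Compute Q * R = 2 * 148.2 = 296.4
Compute sqrt(296.4) = 17.2163
d_c = 0.141 * 17.2163 = 2.427

2.427 m


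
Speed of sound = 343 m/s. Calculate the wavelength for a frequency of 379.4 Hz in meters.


Given values:
  c = 343 m/s, f = 379.4 Hz
Formula: lambda = c / f
lambda = 343 / 379.4
lambda = 0.9041

0.9041 m


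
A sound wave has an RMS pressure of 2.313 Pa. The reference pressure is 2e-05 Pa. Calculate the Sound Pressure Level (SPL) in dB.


Given values:
  p = 2.313 Pa
  p_ref = 2e-05 Pa
Formula: SPL = 20 * log10(p / p_ref)
Compute ratio: p / p_ref = 2.313 / 2e-05 = 115650
Compute log10: log10(115650) = 5.063146
Multiply: SPL = 20 * 5.063146 = 101.26

101.26 dB


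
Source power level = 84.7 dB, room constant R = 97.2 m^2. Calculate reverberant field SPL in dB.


Given values:
  Lw = 84.7 dB, R = 97.2 m^2
Formula: SPL = Lw + 10 * log10(4 / R)
Compute 4 / R = 4 / 97.2 = 0.041152
Compute 10 * log10(0.041152) = -13.8561
SPL = 84.7 + (-13.8561) = 70.84

70.84 dB


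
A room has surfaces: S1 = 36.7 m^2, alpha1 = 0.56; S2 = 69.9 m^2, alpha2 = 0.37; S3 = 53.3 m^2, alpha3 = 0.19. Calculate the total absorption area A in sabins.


Given surfaces:
  Surface 1: 36.7 * 0.56 = 20.552
  Surface 2: 69.9 * 0.37 = 25.863
  Surface 3: 53.3 * 0.19 = 10.127
Formula: A = sum(Si * alpha_i)
A = 20.552 + 25.863 + 10.127
A = 56.54

56.54 sabins


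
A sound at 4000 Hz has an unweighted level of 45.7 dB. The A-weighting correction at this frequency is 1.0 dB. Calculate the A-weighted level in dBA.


Given values:
  SPL = 45.7 dB
  A-weighting at 4000 Hz = 1.0 dB
Formula: L_A = SPL + A_weight
L_A = 45.7 + (1.0)
L_A = 46.7

46.7 dBA


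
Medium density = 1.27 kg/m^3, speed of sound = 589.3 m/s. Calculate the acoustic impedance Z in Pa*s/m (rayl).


Given values:
  rho = 1.27 kg/m^3
  c = 589.3 m/s
Formula: Z = rho * c
Z = 1.27 * 589.3
Z = 748.41

748.41 rayl


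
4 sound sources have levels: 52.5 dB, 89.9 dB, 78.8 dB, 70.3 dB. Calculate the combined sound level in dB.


Formula: L_total = 10 * log10( sum(10^(Li/10)) )
  Source 1: 10^(52.5/10) = 177827.941
  Source 2: 10^(89.9/10) = 977237220.9558
  Source 3: 10^(78.8/10) = 75857757.5029
  Source 4: 10^(70.3/10) = 10715193.0524
Sum of linear values = 1063987999.4521
L_total = 10 * log10(1063987999.4521) = 90.27

90.27 dB


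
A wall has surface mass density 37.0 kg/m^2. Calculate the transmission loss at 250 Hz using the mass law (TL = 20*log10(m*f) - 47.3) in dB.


Given values:
  m = 37.0 kg/m^2, f = 250 Hz
Formula: TL = 20 * log10(m * f) - 47.3
Compute m * f = 37.0 * 250 = 9250.0
Compute log10(9250.0) = 3.966142
Compute 20 * 3.966142 = 79.3228
TL = 79.3228 - 47.3 = 32.02

32.02 dB


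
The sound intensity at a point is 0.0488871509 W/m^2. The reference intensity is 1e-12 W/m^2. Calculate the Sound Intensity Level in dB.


Given values:
  I = 0.0488871509 W/m^2
  I_ref = 1e-12 W/m^2
Formula: SIL = 10 * log10(I / I_ref)
Compute ratio: I / I_ref = 48887150900
Compute log10: log10(48887150900) = 10.689195
Multiply: SIL = 10 * 10.689195 = 106.89

106.89 dB


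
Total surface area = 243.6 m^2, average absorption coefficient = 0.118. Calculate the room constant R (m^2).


Given values:
  S = 243.6 m^2, alpha = 0.118
Formula: R = S * alpha / (1 - alpha)
Numerator: 243.6 * 0.118 = 28.7448
Denominator: 1 - 0.118 = 0.882
R = 28.7448 / 0.882 = 32.59

32.59 m^2


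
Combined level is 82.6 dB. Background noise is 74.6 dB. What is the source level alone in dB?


Given values:
  L_total = 82.6 dB, L_bg = 74.6 dB
Formula: L_source = 10 * log10(10^(L_total/10) - 10^(L_bg/10))
Convert to linear:
  10^(82.6/10) = 181970085.861
  10^(74.6/10) = 28840315.0313
Difference: 181970085.861 - 28840315.0313 = 153129770.8297
L_source = 10 * log10(153129770.8297) = 81.85

81.85 dB


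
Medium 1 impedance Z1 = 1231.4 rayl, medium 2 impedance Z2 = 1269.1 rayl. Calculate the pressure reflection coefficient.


Given values:
  Z1 = 1231.4 rayl, Z2 = 1269.1 rayl
Formula: R = (Z2 - Z1) / (Z2 + Z1)
Numerator: Z2 - Z1 = 1269.1 - 1231.4 = 37.7
Denominator: Z2 + Z1 = 1269.1 + 1231.4 = 2500.5
R = 37.7 / 2500.5 = 0.0151

0.0151


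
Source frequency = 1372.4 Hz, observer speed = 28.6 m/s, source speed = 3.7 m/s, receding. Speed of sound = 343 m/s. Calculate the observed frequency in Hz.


Given values:
  f_s = 1372.4 Hz, v_o = 28.6 m/s, v_s = 3.7 m/s
  Direction: receding
Formula: f_o = f_s * (c - v_o) / (c + v_s)
Numerator: c - v_o = 343 - 28.6 = 314.4
Denominator: c + v_s = 343 + 3.7 = 346.7
f_o = 1372.4 * 314.4 / 346.7 = 1244.54

1244.54 Hz


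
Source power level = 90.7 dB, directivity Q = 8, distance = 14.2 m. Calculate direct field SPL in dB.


Given values:
  Lw = 90.7 dB, Q = 8, r = 14.2 m
Formula: SPL = Lw + 10 * log10(Q / (4 * pi * r^2))
Compute 4 * pi * r^2 = 4 * pi * 14.2^2 = 2533.883
Compute Q / denom = 8 / 2533.883 = 0.00315721
Compute 10 * log10(0.00315721) = -25.007
SPL = 90.7 + (-25.007) = 65.69

65.69 dB


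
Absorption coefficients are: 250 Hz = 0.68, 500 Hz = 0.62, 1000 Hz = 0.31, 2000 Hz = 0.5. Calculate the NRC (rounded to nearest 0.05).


Given values:
  a_250 = 0.68, a_500 = 0.62
  a_1000 = 0.31, a_2000 = 0.5
Formula: NRC = (a250 + a500 + a1000 + a2000) / 4
Sum = 0.68 + 0.62 + 0.31 + 0.5 = 2.11
NRC = 2.11 / 4 = 0.5275
Rounded to nearest 0.05: 0.55

0.55


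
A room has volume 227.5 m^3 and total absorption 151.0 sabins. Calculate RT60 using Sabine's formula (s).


Given values:
  V = 227.5 m^3
  A = 151.0 sabins
Formula: RT60 = 0.161 * V / A
Numerator: 0.161 * 227.5 = 36.6275
RT60 = 36.6275 / 151.0 = 0.243

0.243 s


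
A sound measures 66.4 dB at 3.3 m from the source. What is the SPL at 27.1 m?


Given values:
  SPL1 = 66.4 dB, r1 = 3.3 m, r2 = 27.1 m
Formula: SPL2 = SPL1 - 20 * log10(r2 / r1)
Compute ratio: r2 / r1 = 27.1 / 3.3 = 8.2121
Compute log10: log10(8.2121) = 0.914454
Compute drop: 20 * 0.914454 = 18.2891
SPL2 = 66.4 - 18.2891 = 48.11

48.11 dB


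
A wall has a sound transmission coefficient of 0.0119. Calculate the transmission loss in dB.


Given values:
  tau = 0.0119
Formula: TL = 10 * log10(1 / tau)
Compute 1 / tau = 1 / 0.0119 = 84.0336
Compute log10(84.0336) = 1.924453
TL = 10 * 1.924453 = 19.24

19.24 dB


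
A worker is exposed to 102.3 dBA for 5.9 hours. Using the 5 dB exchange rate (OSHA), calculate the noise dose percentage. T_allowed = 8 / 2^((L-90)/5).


Given values:
  L = 102.3 dBA, T = 5.9 hours
Formula: T_allowed = 8 / 2^((L - 90) / 5)
Compute exponent: (102.3 - 90) / 5 = 2.46
Compute 2^(2.46) = 5.502167
T_allowed = 8 / 5.502167 = 1.453973 hours
Dose = (T / T_allowed) * 100
Dose = (5.9 / 1.453973) * 100 = 405.78

405.78 %


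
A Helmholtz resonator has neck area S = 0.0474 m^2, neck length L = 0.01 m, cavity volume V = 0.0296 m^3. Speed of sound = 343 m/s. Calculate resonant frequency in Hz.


Given values:
  S = 0.0474 m^2, L = 0.01 m, V = 0.0296 m^3, c = 343 m/s
Formula: f = (c / (2*pi)) * sqrt(S / (V * L))
Compute V * L = 0.0296 * 0.01 = 0.000296
Compute S / (V * L) = 0.0474 / 0.000296 = 160.1351
Compute sqrt(160.1351) = 12.65445
Compute c / (2*pi) = 343 / 6.283185 = 54.590148
f = 54.590148 * 12.65445 = 690.81

690.81 Hz


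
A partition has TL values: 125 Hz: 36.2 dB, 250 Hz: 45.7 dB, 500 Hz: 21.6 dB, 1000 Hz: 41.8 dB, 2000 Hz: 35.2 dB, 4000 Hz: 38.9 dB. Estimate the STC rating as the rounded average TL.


Given TL values at each frequency:
  125 Hz: 36.2 dB
  250 Hz: 45.7 dB
  500 Hz: 21.6 dB
  1000 Hz: 41.8 dB
  2000 Hz: 35.2 dB
  4000 Hz: 38.9 dB
Formula: STC ~ round(average of TL values)
Sum = 36.2 + 45.7 + 21.6 + 41.8 + 35.2 + 38.9 = 219.4
Average = 219.4 / 6 = 36.57
Rounded: 37

37


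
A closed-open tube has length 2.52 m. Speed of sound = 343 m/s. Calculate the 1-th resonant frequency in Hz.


Given values:
  Tube type: closed-open, L = 2.52 m, c = 343 m/s, n = 1
Formula: f_n = (2n - 1) * c / (4 * L)
Compute 2n - 1 = 2*1 - 1 = 1
Compute 4 * L = 4 * 2.52 = 10.08
f = 1 * 343 / 10.08
f = 34.03

34.03 Hz


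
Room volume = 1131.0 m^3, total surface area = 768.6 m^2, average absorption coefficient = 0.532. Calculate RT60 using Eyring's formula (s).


Given values:
  V = 1131.0 m^3, S = 768.6 m^2, alpha = 0.532
Formula: RT60 = 0.161 * V / (-S * ln(1 - alpha))
Compute ln(1 - 0.532) = ln(0.468) = -0.759287
Denominator: -768.6 * -0.759287 = 583.588
Numerator: 0.161 * 1131.0 = 182.091
RT60 = 182.091 / 583.588 = 0.312

0.312 s


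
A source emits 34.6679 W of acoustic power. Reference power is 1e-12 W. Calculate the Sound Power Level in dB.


Given values:
  W = 34.6679 W
  W_ref = 1e-12 W
Formula: SWL = 10 * log10(W / W_ref)
Compute ratio: W / W_ref = 34667900000000
Compute log10: log10(34667900000000) = 13.539928
Multiply: SWL = 10 * 13.539928 = 135.4

135.4 dB


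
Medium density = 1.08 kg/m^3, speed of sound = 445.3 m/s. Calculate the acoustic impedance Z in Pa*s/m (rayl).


Given values:
  rho = 1.08 kg/m^3
  c = 445.3 m/s
Formula: Z = rho * c
Z = 1.08 * 445.3
Z = 480.92

480.92 rayl


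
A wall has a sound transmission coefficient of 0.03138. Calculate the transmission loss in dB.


Given values:
  tau = 0.03138
Formula: TL = 10 * log10(1 / tau)
Compute 1 / tau = 1 / 0.03138 = 31.8674
Compute log10(31.8674) = 1.503347
TL = 10 * 1.503347 = 15.03

15.03 dB


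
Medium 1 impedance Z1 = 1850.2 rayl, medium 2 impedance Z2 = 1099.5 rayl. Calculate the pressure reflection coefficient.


Given values:
  Z1 = 1850.2 rayl, Z2 = 1099.5 rayl
Formula: R = (Z2 - Z1) / (Z2 + Z1)
Numerator: Z2 - Z1 = 1099.5 - 1850.2 = -750.7
Denominator: Z2 + Z1 = 1099.5 + 1850.2 = 2949.7
R = -750.7 / 2949.7 = -0.2545

-0.2545


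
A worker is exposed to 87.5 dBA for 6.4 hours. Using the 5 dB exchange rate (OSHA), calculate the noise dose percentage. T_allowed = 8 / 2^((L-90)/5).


Given values:
  L = 87.5 dBA, T = 6.4 hours
Formula: T_allowed = 8 / 2^((L - 90) / 5)
Compute exponent: (87.5 - 90) / 5 = -0.5
Compute 2^(-0.5) = 0.707107
T_allowed = 8 / 0.707107 = 11.313705 hours
Dose = (T / T_allowed) * 100
Dose = (6.4 / 11.313705) * 100 = 56.57

56.57 %


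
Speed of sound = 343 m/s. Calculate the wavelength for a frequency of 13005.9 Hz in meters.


Given values:
  c = 343 m/s, f = 13005.9 Hz
Formula: lambda = c / f
lambda = 343 / 13005.9
lambda = 0.0264

0.0264 m


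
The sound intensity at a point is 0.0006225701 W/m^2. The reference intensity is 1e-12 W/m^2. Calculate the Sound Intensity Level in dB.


Given values:
  I = 0.0006225701 W/m^2
  I_ref = 1e-12 W/m^2
Formula: SIL = 10 * log10(I / I_ref)
Compute ratio: I / I_ref = 622570100
Compute log10: log10(622570100) = 8.794188
Multiply: SIL = 10 * 8.794188 = 87.94

87.94 dB


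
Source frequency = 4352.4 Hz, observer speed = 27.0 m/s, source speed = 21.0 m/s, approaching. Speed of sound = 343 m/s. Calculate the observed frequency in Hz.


Given values:
  f_s = 4352.4 Hz, v_o = 27.0 m/s, v_s = 21.0 m/s
  Direction: approaching
Formula: f_o = f_s * (c + v_o) / (c - v_s)
Numerator: c + v_o = 343 + 27.0 = 370.0
Denominator: c - v_s = 343 - 21.0 = 322.0
f_o = 4352.4 * 370.0 / 322.0 = 5001.2

5001.2 Hz


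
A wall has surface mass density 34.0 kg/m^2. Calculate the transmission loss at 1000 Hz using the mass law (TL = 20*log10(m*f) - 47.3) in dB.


Given values:
  m = 34.0 kg/m^2, f = 1000 Hz
Formula: TL = 20 * log10(m * f) - 47.3
Compute m * f = 34.0 * 1000 = 34000.0
Compute log10(34000.0) = 4.531479
Compute 20 * 4.531479 = 90.6296
TL = 90.6296 - 47.3 = 43.33

43.33 dB


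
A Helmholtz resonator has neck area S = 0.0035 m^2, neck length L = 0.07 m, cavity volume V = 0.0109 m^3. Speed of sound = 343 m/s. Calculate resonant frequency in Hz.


Given values:
  S = 0.0035 m^2, L = 0.07 m, V = 0.0109 m^3, c = 343 m/s
Formula: f = (c / (2*pi)) * sqrt(S / (V * L))
Compute V * L = 0.0109 * 0.07 = 0.000763
Compute S / (V * L) = 0.0035 / 0.000763 = 4.5872
Compute sqrt(4.5872) = 2.141775
Compute c / (2*pi) = 343 / 6.283185 = 54.590148
f = 54.590148 * 2.141775 = 116.92

116.92 Hz


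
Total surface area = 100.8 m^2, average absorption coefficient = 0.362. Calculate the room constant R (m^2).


Given values:
  S = 100.8 m^2, alpha = 0.362
Formula: R = S * alpha / (1 - alpha)
Numerator: 100.8 * 0.362 = 36.4896
Denominator: 1 - 0.362 = 0.638
R = 36.4896 / 0.638 = 57.19

57.19 m^2


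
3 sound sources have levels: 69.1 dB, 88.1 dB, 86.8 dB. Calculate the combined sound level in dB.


Formula: L_total = 10 * log10( sum(10^(Li/10)) )
  Source 1: 10^(69.1/10) = 8128305.1616
  Source 2: 10^(88.1/10) = 645654229.0347
  Source 3: 10^(86.8/10) = 478630092.3226
Sum of linear values = 1132412626.5189
L_total = 10 * log10(1132412626.5189) = 90.54

90.54 dB


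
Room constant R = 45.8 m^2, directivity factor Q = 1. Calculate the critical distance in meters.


Given values:
  R = 45.8 m^2, Q = 1
Formula: d_c = 0.141 * sqrt(Q * R)
Compute Q * R = 1 * 45.8 = 45.8
Compute sqrt(45.8) = 6.7676
d_c = 0.141 * 6.7676 = 0.954

0.954 m


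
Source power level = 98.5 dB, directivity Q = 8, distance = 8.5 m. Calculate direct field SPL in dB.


Given values:
  Lw = 98.5 dB, Q = 8, r = 8.5 m
Formula: SPL = Lw + 10 * log10(Q / (4 * pi * r^2))
Compute 4 * pi * r^2 = 4 * pi * 8.5^2 = 907.9203
Compute Q / denom = 8 / 907.9203 = 0.00881135
Compute 10 * log10(0.00881135) = -20.5496
SPL = 98.5 + (-20.5496) = 77.95

77.95 dB


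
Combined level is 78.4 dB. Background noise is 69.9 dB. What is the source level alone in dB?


Given values:
  L_total = 78.4 dB, L_bg = 69.9 dB
Formula: L_source = 10 * log10(10^(L_total/10) - 10^(L_bg/10))
Convert to linear:
  10^(78.4/10) = 69183097.0919
  10^(69.9/10) = 9772372.2096
Difference: 69183097.0919 - 9772372.2096 = 59410724.8823
L_source = 10 * log10(59410724.8823) = 77.74

77.74 dB


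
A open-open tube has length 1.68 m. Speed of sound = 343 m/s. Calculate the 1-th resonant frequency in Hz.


Given values:
  Tube type: open-open, L = 1.68 m, c = 343 m/s, n = 1
Formula: f_n = n * c / (2 * L)
Compute 2 * L = 2 * 1.68 = 3.36
f = 1 * 343 / 3.36
f = 102.08

102.08 Hz


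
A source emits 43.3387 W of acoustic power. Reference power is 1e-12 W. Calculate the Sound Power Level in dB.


Given values:
  W = 43.3387 W
  W_ref = 1e-12 W
Formula: SWL = 10 * log10(W / W_ref)
Compute ratio: W / W_ref = 43338700000000
Compute log10: log10(43338700000000) = 13.636876
Multiply: SWL = 10 * 13.636876 = 136.37

136.37 dB


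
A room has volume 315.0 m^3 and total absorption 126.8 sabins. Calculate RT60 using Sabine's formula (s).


Given values:
  V = 315.0 m^3
  A = 126.8 sabins
Formula: RT60 = 0.161 * V / A
Numerator: 0.161 * 315.0 = 50.715
RT60 = 50.715 / 126.8 = 0.4

0.4 s


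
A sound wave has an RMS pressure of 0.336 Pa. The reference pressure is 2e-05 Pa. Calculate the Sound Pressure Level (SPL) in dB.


Given values:
  p = 0.336 Pa
  p_ref = 2e-05 Pa
Formula: SPL = 20 * log10(p / p_ref)
Compute ratio: p / p_ref = 0.336 / 2e-05 = 16800
Compute log10: log10(16800) = 4.225309
Multiply: SPL = 20 * 4.225309 = 84.51

84.51 dB


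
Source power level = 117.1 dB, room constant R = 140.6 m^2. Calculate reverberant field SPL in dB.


Given values:
  Lw = 117.1 dB, R = 140.6 m^2
Formula: SPL = Lw + 10 * log10(4 / R)
Compute 4 / R = 4 / 140.6 = 0.02845
Compute 10 * log10(0.02845) = -15.4592
SPL = 117.1 + (-15.4592) = 101.64

101.64 dB


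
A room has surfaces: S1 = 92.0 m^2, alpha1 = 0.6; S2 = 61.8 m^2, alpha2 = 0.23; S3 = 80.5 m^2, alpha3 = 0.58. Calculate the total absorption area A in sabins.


Given surfaces:
  Surface 1: 92.0 * 0.6 = 55.2
  Surface 2: 61.8 * 0.23 = 14.214
  Surface 3: 80.5 * 0.58 = 46.69
Formula: A = sum(Si * alpha_i)
A = 55.2 + 14.214 + 46.69
A = 116.1

116.1 sabins


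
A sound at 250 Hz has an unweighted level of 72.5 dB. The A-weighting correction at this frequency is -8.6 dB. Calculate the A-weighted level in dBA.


Given values:
  SPL = 72.5 dB
  A-weighting at 250 Hz = -8.6 dB
Formula: L_A = SPL + A_weight
L_A = 72.5 + (-8.6)
L_A = 63.9

63.9 dBA


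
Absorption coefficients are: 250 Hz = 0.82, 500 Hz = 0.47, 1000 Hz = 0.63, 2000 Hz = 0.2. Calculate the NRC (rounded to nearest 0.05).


Given values:
  a_250 = 0.82, a_500 = 0.47
  a_1000 = 0.63, a_2000 = 0.2
Formula: NRC = (a250 + a500 + a1000 + a2000) / 4
Sum = 0.82 + 0.47 + 0.63 + 0.2 = 2.12
NRC = 2.12 / 4 = 0.53
Rounded to nearest 0.05: 0.55

0.55


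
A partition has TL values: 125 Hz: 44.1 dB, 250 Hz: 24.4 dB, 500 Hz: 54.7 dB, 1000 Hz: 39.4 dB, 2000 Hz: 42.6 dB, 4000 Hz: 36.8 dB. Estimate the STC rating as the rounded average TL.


Given TL values at each frequency:
  125 Hz: 44.1 dB
  250 Hz: 24.4 dB
  500 Hz: 54.7 dB
  1000 Hz: 39.4 dB
  2000 Hz: 42.6 dB
  4000 Hz: 36.8 dB
Formula: STC ~ round(average of TL values)
Sum = 44.1 + 24.4 + 54.7 + 39.4 + 42.6 + 36.8 = 242.0
Average = 242.0 / 6 = 40.33
Rounded: 40

40


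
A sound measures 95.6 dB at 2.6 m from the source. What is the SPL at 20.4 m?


Given values:
  SPL1 = 95.6 dB, r1 = 2.6 m, r2 = 20.4 m
Formula: SPL2 = SPL1 - 20 * log10(r2 / r1)
Compute ratio: r2 / r1 = 20.4 / 2.6 = 7.8462
Compute log10: log10(7.8462) = 0.894659
Compute drop: 20 * 0.894659 = 17.8932
SPL2 = 95.6 - 17.8932 = 77.71

77.71 dB


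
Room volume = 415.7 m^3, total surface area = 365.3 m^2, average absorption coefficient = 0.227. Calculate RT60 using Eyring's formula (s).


Given values:
  V = 415.7 m^3, S = 365.3 m^2, alpha = 0.227
Formula: RT60 = 0.161 * V / (-S * ln(1 - alpha))
Compute ln(1 - 0.227) = ln(0.773) = -0.257476
Denominator: -365.3 * -0.257476 = 94.056
Numerator: 0.161 * 415.7 = 66.9277
RT60 = 66.9277 / 94.056 = 0.712

0.712 s


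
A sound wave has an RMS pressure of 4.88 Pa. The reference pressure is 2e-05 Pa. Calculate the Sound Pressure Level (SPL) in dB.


Given values:
  p = 4.88 Pa
  p_ref = 2e-05 Pa
Formula: SPL = 20 * log10(p / p_ref)
Compute ratio: p / p_ref = 4.88 / 2e-05 = 244000
Compute log10: log10(244000) = 5.38739
Multiply: SPL = 20 * 5.38739 = 107.75

107.75 dB


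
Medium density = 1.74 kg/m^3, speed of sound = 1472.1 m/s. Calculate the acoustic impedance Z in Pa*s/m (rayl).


Given values:
  rho = 1.74 kg/m^3
  c = 1472.1 m/s
Formula: Z = rho * c
Z = 1.74 * 1472.1
Z = 2561.45

2561.45 rayl


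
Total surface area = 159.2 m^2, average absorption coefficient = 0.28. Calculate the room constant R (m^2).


Given values:
  S = 159.2 m^2, alpha = 0.28
Formula: R = S * alpha / (1 - alpha)
Numerator: 159.2 * 0.28 = 44.576
Denominator: 1 - 0.28 = 0.72
R = 44.576 / 0.72 = 61.91

61.91 m^2


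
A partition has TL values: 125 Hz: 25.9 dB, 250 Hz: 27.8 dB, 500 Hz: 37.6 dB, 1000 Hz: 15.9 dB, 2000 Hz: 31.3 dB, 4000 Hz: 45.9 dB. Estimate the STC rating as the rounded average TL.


Given TL values at each frequency:
  125 Hz: 25.9 dB
  250 Hz: 27.8 dB
  500 Hz: 37.6 dB
  1000 Hz: 15.9 dB
  2000 Hz: 31.3 dB
  4000 Hz: 45.9 dB
Formula: STC ~ round(average of TL values)
Sum = 25.9 + 27.8 + 37.6 + 15.9 + 31.3 + 45.9 = 184.4
Average = 184.4 / 6 = 30.73
Rounded: 31

31


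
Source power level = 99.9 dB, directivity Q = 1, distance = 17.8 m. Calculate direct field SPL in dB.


Given values:
  Lw = 99.9 dB, Q = 1, r = 17.8 m
Formula: SPL = Lw + 10 * log10(Q / (4 * pi * r^2))
Compute 4 * pi * r^2 = 4 * pi * 17.8^2 = 3981.5289
Compute Q / denom = 1 / 3981.5289 = 0.00025116
Compute 10 * log10(0.00025116) = -36.0005
SPL = 99.9 + (-36.0005) = 63.9

63.9 dB


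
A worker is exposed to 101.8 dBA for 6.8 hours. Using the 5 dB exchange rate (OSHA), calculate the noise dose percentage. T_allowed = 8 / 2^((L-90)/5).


Given values:
  L = 101.8 dBA, T = 6.8 hours
Formula: T_allowed = 8 / 2^((L - 90) / 5)
Compute exponent: (101.8 - 90) / 5 = 2.36
Compute 2^(2.36) = 5.133704
T_allowed = 8 / 5.133704 = 1.558329 hours
Dose = (T / T_allowed) * 100
Dose = (6.8 / 1.558329) * 100 = 436.36

436.36 %


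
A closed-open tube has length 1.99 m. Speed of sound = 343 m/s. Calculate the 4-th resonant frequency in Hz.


Given values:
  Tube type: closed-open, L = 1.99 m, c = 343 m/s, n = 4
Formula: f_n = (2n - 1) * c / (4 * L)
Compute 2n - 1 = 2*4 - 1 = 7
Compute 4 * L = 4 * 1.99 = 7.96
f = 7 * 343 / 7.96
f = 301.63

301.63 Hz


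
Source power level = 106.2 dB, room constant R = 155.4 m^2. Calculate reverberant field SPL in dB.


Given values:
  Lw = 106.2 dB, R = 155.4 m^2
Formula: SPL = Lw + 10 * log10(4 / R)
Compute 4 / R = 4 / 155.4 = 0.02574
Compute 10 * log10(0.02574) = -15.8939
SPL = 106.2 + (-15.8939) = 90.31

90.31 dB


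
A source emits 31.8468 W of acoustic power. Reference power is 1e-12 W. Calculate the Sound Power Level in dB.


Given values:
  W = 31.8468 W
  W_ref = 1e-12 W
Formula: SWL = 10 * log10(W / W_ref)
Compute ratio: W / W_ref = 31846800000000
Compute log10: log10(31846800000000) = 13.503066
Multiply: SWL = 10 * 13.503066 = 135.03

135.03 dB


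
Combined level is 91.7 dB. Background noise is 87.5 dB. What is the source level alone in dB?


Given values:
  L_total = 91.7 dB, L_bg = 87.5 dB
Formula: L_source = 10 * log10(10^(L_total/10) - 10^(L_bg/10))
Convert to linear:
  10^(91.7/10) = 1479108388.1682
  10^(87.5/10) = 562341325.1903
Difference: 1479108388.1682 - 562341325.1903 = 916767062.9779
L_source = 10 * log10(916767062.9779) = 89.62

89.62 dB


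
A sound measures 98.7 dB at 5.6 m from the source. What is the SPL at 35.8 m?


Given values:
  SPL1 = 98.7 dB, r1 = 5.6 m, r2 = 35.8 m
Formula: SPL2 = SPL1 - 20 * log10(r2 / r1)
Compute ratio: r2 / r1 = 35.8 / 5.6 = 6.3929
Compute log10: log10(6.3929) = 0.805698
Compute drop: 20 * 0.805698 = 16.114
SPL2 = 98.7 - 16.114 = 82.59

82.59 dB


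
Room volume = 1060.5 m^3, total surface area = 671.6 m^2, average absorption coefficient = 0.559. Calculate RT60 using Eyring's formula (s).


Given values:
  V = 1060.5 m^3, S = 671.6 m^2, alpha = 0.559
Formula: RT60 = 0.161 * V / (-S * ln(1 - alpha))
Compute ln(1 - 0.559) = ln(0.441) = -0.81871
Denominator: -671.6 * -0.81871 = 549.8456
Numerator: 0.161 * 1060.5 = 170.7405
RT60 = 170.7405 / 549.8456 = 0.311

0.311 s


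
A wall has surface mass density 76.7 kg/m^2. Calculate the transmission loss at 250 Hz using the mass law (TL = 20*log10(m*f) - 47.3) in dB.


Given values:
  m = 76.7 kg/m^2, f = 250 Hz
Formula: TL = 20 * log10(m * f) - 47.3
Compute m * f = 76.7 * 250 = 19175.0
Compute log10(19175.0) = 4.282735
Compute 20 * 4.282735 = 85.6547
TL = 85.6547 - 47.3 = 38.35

38.35 dB


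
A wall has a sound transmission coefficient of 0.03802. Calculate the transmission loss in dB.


Given values:
  tau = 0.03802
Formula: TL = 10 * log10(1 / tau)
Compute 1 / tau = 1 / 0.03802 = 26.3019
Compute log10(26.3019) = 1.419987
TL = 10 * 1.419987 = 14.2

14.2 dB


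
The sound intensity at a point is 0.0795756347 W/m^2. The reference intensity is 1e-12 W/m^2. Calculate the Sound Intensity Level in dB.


Given values:
  I = 0.0795756347 W/m^2
  I_ref = 1e-12 W/m^2
Formula: SIL = 10 * log10(I / I_ref)
Compute ratio: I / I_ref = 79575634700
Compute log10: log10(79575634700) = 10.90078
Multiply: SIL = 10 * 10.90078 = 109.01

109.01 dB


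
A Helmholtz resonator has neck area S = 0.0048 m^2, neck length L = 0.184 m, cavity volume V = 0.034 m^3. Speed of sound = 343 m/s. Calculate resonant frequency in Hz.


Given values:
  S = 0.0048 m^2, L = 0.184 m, V = 0.034 m^3, c = 343 m/s
Formula: f = (c / (2*pi)) * sqrt(S / (V * L))
Compute V * L = 0.034 * 0.184 = 0.006256
Compute S / (V * L) = 0.0048 / 0.006256 = 0.7673
Compute sqrt(0.7673) = 0.875957
Compute c / (2*pi) = 343 / 6.283185 = 54.590148
f = 54.590148 * 0.875957 = 47.82

47.82 Hz


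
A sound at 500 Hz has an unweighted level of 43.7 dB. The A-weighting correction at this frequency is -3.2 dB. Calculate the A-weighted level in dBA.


Given values:
  SPL = 43.7 dB
  A-weighting at 500 Hz = -3.2 dB
Formula: L_A = SPL + A_weight
L_A = 43.7 + (-3.2)
L_A = 40.5

40.5 dBA


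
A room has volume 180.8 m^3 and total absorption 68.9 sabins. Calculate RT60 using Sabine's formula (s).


Given values:
  V = 180.8 m^3
  A = 68.9 sabins
Formula: RT60 = 0.161 * V / A
Numerator: 0.161 * 180.8 = 29.1088
RT60 = 29.1088 / 68.9 = 0.422

0.422 s


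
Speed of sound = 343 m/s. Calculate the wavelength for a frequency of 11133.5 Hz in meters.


Given values:
  c = 343 m/s, f = 11133.5 Hz
Formula: lambda = c / f
lambda = 343 / 11133.5
lambda = 0.0308

0.0308 m


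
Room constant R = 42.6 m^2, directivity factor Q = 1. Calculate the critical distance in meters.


Given values:
  R = 42.6 m^2, Q = 1
Formula: d_c = 0.141 * sqrt(Q * R)
Compute Q * R = 1 * 42.6 = 42.6
Compute sqrt(42.6) = 6.5269
d_c = 0.141 * 6.5269 = 0.92

0.92 m


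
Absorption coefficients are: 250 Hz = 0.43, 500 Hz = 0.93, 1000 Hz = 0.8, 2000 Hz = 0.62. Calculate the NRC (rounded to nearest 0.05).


Given values:
  a_250 = 0.43, a_500 = 0.93
  a_1000 = 0.8, a_2000 = 0.62
Formula: NRC = (a250 + a500 + a1000 + a2000) / 4
Sum = 0.43 + 0.93 + 0.8 + 0.62 = 2.78
NRC = 2.78 / 4 = 0.695
Rounded to nearest 0.05: 0.7

0.7


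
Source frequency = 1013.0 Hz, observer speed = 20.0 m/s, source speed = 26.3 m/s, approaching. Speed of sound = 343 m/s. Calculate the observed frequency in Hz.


Given values:
  f_s = 1013.0 Hz, v_o = 20.0 m/s, v_s = 26.3 m/s
  Direction: approaching
Formula: f_o = f_s * (c + v_o) / (c - v_s)
Numerator: c + v_o = 343 + 20.0 = 363.0
Denominator: c - v_s = 343 - 26.3 = 316.7
f_o = 1013.0 * 363.0 / 316.7 = 1161.1

1161.1 Hz


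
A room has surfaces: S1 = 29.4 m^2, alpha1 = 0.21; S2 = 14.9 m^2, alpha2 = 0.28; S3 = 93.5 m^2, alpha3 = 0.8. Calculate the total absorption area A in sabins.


Given surfaces:
  Surface 1: 29.4 * 0.21 = 6.174
  Surface 2: 14.9 * 0.28 = 4.172
  Surface 3: 93.5 * 0.8 = 74.8
Formula: A = sum(Si * alpha_i)
A = 6.174 + 4.172 + 74.8
A = 85.15

85.15 sabins


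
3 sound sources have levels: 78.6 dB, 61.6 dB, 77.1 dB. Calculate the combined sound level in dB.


Formula: L_total = 10 * log10( sum(10^(Li/10)) )
  Source 1: 10^(78.6/10) = 72443596.0075
  Source 2: 10^(61.6/10) = 1445439.7707
  Source 3: 10^(77.1/10) = 51286138.3991
Sum of linear values = 125175174.1773
L_total = 10 * log10(125175174.1773) = 80.98

80.98 dB


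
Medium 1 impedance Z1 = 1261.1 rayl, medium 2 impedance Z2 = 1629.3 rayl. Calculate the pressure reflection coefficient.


Given values:
  Z1 = 1261.1 rayl, Z2 = 1629.3 rayl
Formula: R = (Z2 - Z1) / (Z2 + Z1)
Numerator: Z2 - Z1 = 1629.3 - 1261.1 = 368.2
Denominator: Z2 + Z1 = 1629.3 + 1261.1 = 2890.4
R = 368.2 / 2890.4 = 0.1274

0.1274


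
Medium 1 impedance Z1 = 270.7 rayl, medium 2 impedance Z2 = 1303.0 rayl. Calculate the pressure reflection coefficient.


Given values:
  Z1 = 270.7 rayl, Z2 = 1303.0 rayl
Formula: R = (Z2 - Z1) / (Z2 + Z1)
Numerator: Z2 - Z1 = 1303.0 - 270.7 = 1032.3
Denominator: Z2 + Z1 = 1303.0 + 270.7 = 1573.7
R = 1032.3 / 1573.7 = 0.656

0.656


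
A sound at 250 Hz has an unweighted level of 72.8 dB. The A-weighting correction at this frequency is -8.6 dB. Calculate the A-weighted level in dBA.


Given values:
  SPL = 72.8 dB
  A-weighting at 250 Hz = -8.6 dB
Formula: L_A = SPL + A_weight
L_A = 72.8 + (-8.6)
L_A = 64.2

64.2 dBA


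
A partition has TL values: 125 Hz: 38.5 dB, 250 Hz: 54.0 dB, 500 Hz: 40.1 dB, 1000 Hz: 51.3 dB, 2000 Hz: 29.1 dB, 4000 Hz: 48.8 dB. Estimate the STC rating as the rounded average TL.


Given TL values at each frequency:
  125 Hz: 38.5 dB
  250 Hz: 54.0 dB
  500 Hz: 40.1 dB
  1000 Hz: 51.3 dB
  2000 Hz: 29.1 dB
  4000 Hz: 48.8 dB
Formula: STC ~ round(average of TL values)
Sum = 38.5 + 54.0 + 40.1 + 51.3 + 29.1 + 48.8 = 261.8
Average = 261.8 / 6 = 43.63
Rounded: 44

44


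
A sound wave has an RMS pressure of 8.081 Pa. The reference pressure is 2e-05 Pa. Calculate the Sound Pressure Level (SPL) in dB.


Given values:
  p = 8.081 Pa
  p_ref = 2e-05 Pa
Formula: SPL = 20 * log10(p / p_ref)
Compute ratio: p / p_ref = 8.081 / 2e-05 = 404050
Compute log10: log10(404050) = 5.606435
Multiply: SPL = 20 * 5.606435 = 112.13

112.13 dB


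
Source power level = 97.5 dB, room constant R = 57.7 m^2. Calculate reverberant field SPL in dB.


Given values:
  Lw = 97.5 dB, R = 57.7 m^2
Formula: SPL = Lw + 10 * log10(4 / R)
Compute 4 / R = 4 / 57.7 = 0.069324
Compute 10 * log10(0.069324) = -11.5912
SPL = 97.5 + (-11.5912) = 85.91

85.91 dB


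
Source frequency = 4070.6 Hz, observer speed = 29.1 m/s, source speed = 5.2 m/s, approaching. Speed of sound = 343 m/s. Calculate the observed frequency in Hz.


Given values:
  f_s = 4070.6 Hz, v_o = 29.1 m/s, v_s = 5.2 m/s
  Direction: approaching
Formula: f_o = f_s * (c + v_o) / (c - v_s)
Numerator: c + v_o = 343 + 29.1 = 372.1
Denominator: c - v_s = 343 - 5.2 = 337.8
f_o = 4070.6 * 372.1 / 337.8 = 4483.93

4483.93 Hz


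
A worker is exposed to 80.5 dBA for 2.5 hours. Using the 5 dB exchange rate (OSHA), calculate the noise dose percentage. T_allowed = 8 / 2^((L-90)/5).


Given values:
  L = 80.5 dBA, T = 2.5 hours
Formula: T_allowed = 8 / 2^((L - 90) / 5)
Compute exponent: (80.5 - 90) / 5 = -1.9
Compute 2^(-1.9) = 0.267943
T_allowed = 8 / 0.267943 = 29.857096 hours
Dose = (T / T_allowed) * 100
Dose = (2.5 / 29.857096) * 100 = 8.37

8.37 %


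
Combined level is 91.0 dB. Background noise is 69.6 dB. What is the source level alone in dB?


Given values:
  L_total = 91.0 dB, L_bg = 69.6 dB
Formula: L_source = 10 * log10(10^(L_total/10) - 10^(L_bg/10))
Convert to linear:
  10^(91.0/10) = 1258925411.7942
  10^(69.6/10) = 9120108.3936
Difference: 1258925411.7942 - 9120108.3936 = 1249805303.4006
L_source = 10 * log10(1249805303.4006) = 90.97

90.97 dB


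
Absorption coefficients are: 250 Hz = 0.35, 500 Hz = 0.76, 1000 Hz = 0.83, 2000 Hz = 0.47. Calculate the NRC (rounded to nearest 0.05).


Given values:
  a_250 = 0.35, a_500 = 0.76
  a_1000 = 0.83, a_2000 = 0.47
Formula: NRC = (a250 + a500 + a1000 + a2000) / 4
Sum = 0.35 + 0.76 + 0.83 + 0.47 = 2.41
NRC = 2.41 / 4 = 0.6025
Rounded to nearest 0.05: 0.6

0.6


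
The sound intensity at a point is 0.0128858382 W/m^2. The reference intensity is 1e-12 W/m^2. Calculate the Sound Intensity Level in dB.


Given values:
  I = 0.0128858382 W/m^2
  I_ref = 1e-12 W/m^2
Formula: SIL = 10 * log10(I / I_ref)
Compute ratio: I / I_ref = 12885838200
Compute log10: log10(12885838200) = 10.110113
Multiply: SIL = 10 * 10.110113 = 101.1

101.1 dB


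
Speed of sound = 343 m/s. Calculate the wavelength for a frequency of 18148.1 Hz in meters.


Given values:
  c = 343 m/s, f = 18148.1 Hz
Formula: lambda = c / f
lambda = 343 / 18148.1
lambda = 0.0189

0.0189 m


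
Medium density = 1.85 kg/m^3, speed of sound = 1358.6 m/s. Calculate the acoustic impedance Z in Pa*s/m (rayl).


Given values:
  rho = 1.85 kg/m^3
  c = 1358.6 m/s
Formula: Z = rho * c
Z = 1.85 * 1358.6
Z = 2513.41

2513.41 rayl


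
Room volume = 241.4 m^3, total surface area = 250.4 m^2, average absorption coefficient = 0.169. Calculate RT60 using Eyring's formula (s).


Given values:
  V = 241.4 m^3, S = 250.4 m^2, alpha = 0.169
Formula: RT60 = 0.161 * V / (-S * ln(1 - alpha))
Compute ln(1 - 0.169) = ln(0.831) = -0.185125
Denominator: -250.4 * -0.185125 = 46.3553
Numerator: 0.161 * 241.4 = 38.8654
RT60 = 38.8654 / 46.3553 = 0.838

0.838 s


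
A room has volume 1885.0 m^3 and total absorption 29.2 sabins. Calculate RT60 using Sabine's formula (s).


Given values:
  V = 1885.0 m^3
  A = 29.2 sabins
Formula: RT60 = 0.161 * V / A
Numerator: 0.161 * 1885.0 = 303.485
RT60 = 303.485 / 29.2 = 10.393

10.393 s


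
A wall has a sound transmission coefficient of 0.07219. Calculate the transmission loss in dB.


Given values:
  tau = 0.07219
Formula: TL = 10 * log10(1 / tau)
Compute 1 / tau = 1 / 0.07219 = 13.8523
Compute log10(13.8523) = 1.141522
TL = 10 * 1.141522 = 11.42

11.42 dB


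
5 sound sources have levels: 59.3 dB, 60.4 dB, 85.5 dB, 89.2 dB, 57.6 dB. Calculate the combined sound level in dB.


Formula: L_total = 10 * log10( sum(10^(Li/10)) )
  Source 1: 10^(59.3/10) = 851138.0382
  Source 2: 10^(60.4/10) = 1096478.1961
  Source 3: 10^(85.5/10) = 354813389.2336
  Source 4: 10^(89.2/10) = 831763771.1027
  Source 5: 10^(57.6/10) = 575439.9373
Sum of linear values = 1189100216.5079
L_total = 10 * log10(1189100216.5079) = 90.75

90.75 dB


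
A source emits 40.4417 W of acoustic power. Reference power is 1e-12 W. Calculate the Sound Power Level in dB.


Given values:
  W = 40.4417 W
  W_ref = 1e-12 W
Formula: SWL = 10 * log10(W / W_ref)
Compute ratio: W / W_ref = 40441700000000
Compute log10: log10(40441700000000) = 13.606829
Multiply: SWL = 10 * 13.606829 = 136.07

136.07 dB


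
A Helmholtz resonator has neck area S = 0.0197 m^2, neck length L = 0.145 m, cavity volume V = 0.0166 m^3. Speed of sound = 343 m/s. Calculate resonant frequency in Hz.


Given values:
  S = 0.0197 m^2, L = 0.145 m, V = 0.0166 m^3, c = 343 m/s
Formula: f = (c / (2*pi)) * sqrt(S / (V * L))
Compute V * L = 0.0166 * 0.145 = 0.002407
Compute S / (V * L) = 0.0197 / 0.002407 = 8.1845
Compute sqrt(8.1845) = 2.860857
Compute c / (2*pi) = 343 / 6.283185 = 54.590148
f = 54.590148 * 2.860857 = 156.17

156.17 Hz


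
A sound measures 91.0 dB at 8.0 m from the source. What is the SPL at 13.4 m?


Given values:
  SPL1 = 91.0 dB, r1 = 8.0 m, r2 = 13.4 m
Formula: SPL2 = SPL1 - 20 * log10(r2 / r1)
Compute ratio: r2 / r1 = 13.4 / 8.0 = 1.675
Compute log10: log10(1.675) = 0.224015
Compute drop: 20 * 0.224015 = 4.4803
SPL2 = 91.0 - 4.4803 = 86.52

86.52 dB


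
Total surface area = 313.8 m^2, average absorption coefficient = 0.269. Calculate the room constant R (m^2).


Given values:
  S = 313.8 m^2, alpha = 0.269
Formula: R = S * alpha / (1 - alpha)
Numerator: 313.8 * 0.269 = 84.4122
Denominator: 1 - 0.269 = 0.731
R = 84.4122 / 0.731 = 115.47

115.47 m^2


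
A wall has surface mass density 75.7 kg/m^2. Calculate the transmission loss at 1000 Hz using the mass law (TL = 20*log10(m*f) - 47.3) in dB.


Given values:
  m = 75.7 kg/m^2, f = 1000 Hz
Formula: TL = 20 * log10(m * f) - 47.3
Compute m * f = 75.7 * 1000 = 75700.0
Compute log10(75700.0) = 4.879096
Compute 20 * 4.879096 = 97.5819
TL = 97.5819 - 47.3 = 50.28

50.28 dB


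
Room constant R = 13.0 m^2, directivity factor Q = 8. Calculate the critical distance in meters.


Given values:
  R = 13.0 m^2, Q = 8
Formula: d_c = 0.141 * sqrt(Q * R)
Compute Q * R = 8 * 13.0 = 104.0
Compute sqrt(104.0) = 10.198
d_c = 0.141 * 10.198 = 1.438

1.438 m


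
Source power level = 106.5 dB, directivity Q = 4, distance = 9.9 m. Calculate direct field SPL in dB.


Given values:
  Lw = 106.5 dB, Q = 4, r = 9.9 m
Formula: SPL = Lw + 10 * log10(Q / (4 * pi * r^2))
Compute 4 * pi * r^2 = 4 * pi * 9.9^2 = 1231.63
Compute Q / denom = 4 / 1231.63 = 0.00324773
Compute 10 * log10(0.00324773) = -24.8842
SPL = 106.5 + (-24.8842) = 81.62

81.62 dB


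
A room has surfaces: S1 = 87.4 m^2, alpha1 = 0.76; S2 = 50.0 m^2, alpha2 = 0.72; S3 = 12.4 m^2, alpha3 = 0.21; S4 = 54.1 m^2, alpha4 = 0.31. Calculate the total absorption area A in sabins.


Given surfaces:
  Surface 1: 87.4 * 0.76 = 66.424
  Surface 2: 50.0 * 0.72 = 36.0
  Surface 3: 12.4 * 0.21 = 2.604
  Surface 4: 54.1 * 0.31 = 16.771
Formula: A = sum(Si * alpha_i)
A = 66.424 + 36.0 + 2.604 + 16.771
A = 121.8

121.8 sabins


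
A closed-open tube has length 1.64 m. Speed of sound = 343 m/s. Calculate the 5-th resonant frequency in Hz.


Given values:
  Tube type: closed-open, L = 1.64 m, c = 343 m/s, n = 5
Formula: f_n = (2n - 1) * c / (4 * L)
Compute 2n - 1 = 2*5 - 1 = 9
Compute 4 * L = 4 * 1.64 = 6.56
f = 9 * 343 / 6.56
f = 470.58

470.58 Hz


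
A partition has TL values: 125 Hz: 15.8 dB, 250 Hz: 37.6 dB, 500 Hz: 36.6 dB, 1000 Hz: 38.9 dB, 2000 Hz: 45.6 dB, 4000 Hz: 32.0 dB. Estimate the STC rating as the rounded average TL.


Given TL values at each frequency:
  125 Hz: 15.8 dB
  250 Hz: 37.6 dB
  500 Hz: 36.6 dB
  1000 Hz: 38.9 dB
  2000 Hz: 45.6 dB
  4000 Hz: 32.0 dB
Formula: STC ~ round(average of TL values)
Sum = 15.8 + 37.6 + 36.6 + 38.9 + 45.6 + 32.0 = 206.5
Average = 206.5 / 6 = 34.42
Rounded: 34

34


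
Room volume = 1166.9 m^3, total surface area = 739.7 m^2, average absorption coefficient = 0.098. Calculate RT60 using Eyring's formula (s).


Given values:
  V = 1166.9 m^3, S = 739.7 m^2, alpha = 0.098
Formula: RT60 = 0.161 * V / (-S * ln(1 - alpha))
Compute ln(1 - 0.098) = ln(0.902) = -0.103141
Denominator: -739.7 * -0.103141 = 76.2934
Numerator: 0.161 * 1166.9 = 187.8709
RT60 = 187.8709 / 76.2934 = 2.462

2.462 s


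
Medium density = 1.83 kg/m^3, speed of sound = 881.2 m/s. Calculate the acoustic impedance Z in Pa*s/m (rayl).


Given values:
  rho = 1.83 kg/m^3
  c = 881.2 m/s
Formula: Z = rho * c
Z = 1.83 * 881.2
Z = 1612.6

1612.6 rayl


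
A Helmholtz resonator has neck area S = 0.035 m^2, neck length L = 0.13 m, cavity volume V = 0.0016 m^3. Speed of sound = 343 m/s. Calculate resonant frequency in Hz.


Given values:
  S = 0.035 m^2, L = 0.13 m, V = 0.0016 m^3, c = 343 m/s
Formula: f = (c / (2*pi)) * sqrt(S / (V * L))
Compute V * L = 0.0016 * 0.13 = 0.000208
Compute S / (V * L) = 0.035 / 0.000208 = 168.2692
Compute sqrt(168.2692) = 12.971862
Compute c / (2*pi) = 343 / 6.283185 = 54.590148
f = 54.590148 * 12.971862 = 708.14

708.14 Hz


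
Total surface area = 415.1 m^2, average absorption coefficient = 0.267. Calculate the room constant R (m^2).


Given values:
  S = 415.1 m^2, alpha = 0.267
Formula: R = S * alpha / (1 - alpha)
Numerator: 415.1 * 0.267 = 110.8317
Denominator: 1 - 0.267 = 0.733
R = 110.8317 / 0.733 = 151.2

151.2 m^2


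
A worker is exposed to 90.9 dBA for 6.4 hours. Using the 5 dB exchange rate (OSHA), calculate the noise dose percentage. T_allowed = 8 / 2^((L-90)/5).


Given values:
  L = 90.9 dBA, T = 6.4 hours
Formula: T_allowed = 8 / 2^((L - 90) / 5)
Compute exponent: (90.9 - 90) / 5 = 0.18
Compute 2^(0.18) = 1.132884
T_allowed = 8 / 1.132884 = 7.061623 hours
Dose = (T / T_allowed) * 100
Dose = (6.4 / 7.061623) * 100 = 90.63

90.63 %


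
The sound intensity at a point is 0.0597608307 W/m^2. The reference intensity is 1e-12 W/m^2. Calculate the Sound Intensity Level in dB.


Given values:
  I = 0.0597608307 W/m^2
  I_ref = 1e-12 W/m^2
Formula: SIL = 10 * log10(I / I_ref)
Compute ratio: I / I_ref = 59760830700
Compute log10: log10(59760830700) = 10.776417
Multiply: SIL = 10 * 10.776417 = 107.76

107.76 dB


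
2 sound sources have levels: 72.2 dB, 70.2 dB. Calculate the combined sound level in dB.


Formula: L_total = 10 * log10( sum(10^(Li/10)) )
  Source 1: 10^(72.2/10) = 16595869.0744
  Source 2: 10^(70.2/10) = 10471285.4805
Sum of linear values = 27067154.5549
L_total = 10 * log10(27067154.5549) = 74.32

74.32 dB


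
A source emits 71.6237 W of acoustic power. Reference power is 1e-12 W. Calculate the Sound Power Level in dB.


Given values:
  W = 71.6237 W
  W_ref = 1e-12 W
Formula: SWL = 10 * log10(W / W_ref)
Compute ratio: W / W_ref = 71623700000000
Compute log10: log10(71623700000000) = 13.855057
Multiply: SWL = 10 * 13.855057 = 138.55

138.55 dB


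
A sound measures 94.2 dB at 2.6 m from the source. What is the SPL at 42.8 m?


Given values:
  SPL1 = 94.2 dB, r1 = 2.6 m, r2 = 42.8 m
Formula: SPL2 = SPL1 - 20 * log10(r2 / r1)
Compute ratio: r2 / r1 = 42.8 / 2.6 = 16.4615
Compute log10: log10(16.4615) = 1.216469
Compute drop: 20 * 1.216469 = 24.3294
SPL2 = 94.2 - 24.3294 = 69.87

69.87 dB


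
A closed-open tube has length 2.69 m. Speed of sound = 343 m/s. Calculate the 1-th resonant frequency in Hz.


Given values:
  Tube type: closed-open, L = 2.69 m, c = 343 m/s, n = 1
Formula: f_n = (2n - 1) * c / (4 * L)
Compute 2n - 1 = 2*1 - 1 = 1
Compute 4 * L = 4 * 2.69 = 10.76
f = 1 * 343 / 10.76
f = 31.88

31.88 Hz
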